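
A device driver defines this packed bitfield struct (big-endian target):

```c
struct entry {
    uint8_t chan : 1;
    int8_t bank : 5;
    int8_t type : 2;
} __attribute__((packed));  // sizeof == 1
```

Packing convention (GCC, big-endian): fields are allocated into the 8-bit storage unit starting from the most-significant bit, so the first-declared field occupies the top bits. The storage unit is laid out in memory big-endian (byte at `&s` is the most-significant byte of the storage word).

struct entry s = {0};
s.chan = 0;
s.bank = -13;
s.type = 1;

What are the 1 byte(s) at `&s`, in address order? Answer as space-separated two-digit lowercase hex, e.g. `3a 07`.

[7+:1] chan=0 & 0x1 = 0x0; word=0x00
[2+:5] bank=-13 & 0x1f = 0x13; word=0x4c
[0+:2] type=1 & 0x3 = 0x1; word=0x4d
word = 0x4d → big-endian bytes:
  [0]=0x4d

4d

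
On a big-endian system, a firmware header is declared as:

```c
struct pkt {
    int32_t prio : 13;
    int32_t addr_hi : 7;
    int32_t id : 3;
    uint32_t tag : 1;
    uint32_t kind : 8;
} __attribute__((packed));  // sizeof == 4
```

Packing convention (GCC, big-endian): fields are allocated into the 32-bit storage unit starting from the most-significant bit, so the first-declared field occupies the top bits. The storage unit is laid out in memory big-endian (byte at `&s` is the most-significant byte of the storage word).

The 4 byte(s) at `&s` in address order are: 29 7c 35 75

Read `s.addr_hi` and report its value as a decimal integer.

-61

[0]=0x29 [1]=0x7c [2]=0x35 [3]=0x75 (big-endian) → word 0x297c3575
prio:13 @ bit 19 → (0x297c3575>>19)&0x1fff = 0x52f
addr_hi:7 @ bit 12 → (0x297c3575>>12)&0x7f = 0x43  ←
id:3 @ bit 9 → (0x297c3575>>9)&0x7 = 0x2
tag:1 @ bit 8 → (0x297c3575>>8)&0x1 = 0x1
kind:8 @ bit 0 → (0x297c3575>>0)&0xff = 0x75
addr_hi signed 7b, MSB=1: 67 - 128 = -61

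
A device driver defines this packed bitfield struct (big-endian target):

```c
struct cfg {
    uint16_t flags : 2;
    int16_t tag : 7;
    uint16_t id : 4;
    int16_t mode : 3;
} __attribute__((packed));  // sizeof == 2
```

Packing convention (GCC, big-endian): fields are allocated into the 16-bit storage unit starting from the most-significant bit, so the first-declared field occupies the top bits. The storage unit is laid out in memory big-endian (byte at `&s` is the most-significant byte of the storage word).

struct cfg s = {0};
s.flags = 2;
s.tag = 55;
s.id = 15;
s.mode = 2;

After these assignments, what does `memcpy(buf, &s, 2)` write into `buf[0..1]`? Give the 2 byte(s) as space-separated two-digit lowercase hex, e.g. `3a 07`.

flags:2 = 2 → 0x2 << 14 → word 0x8000
tag:7 = 55 → 0x37 << 7 → word 0x9b80
id:4 = 15 → 0xf << 3 → word 0x9bf8
mode:3 = 2 → 0x2 << 0 → word 0x9bfa
word = 0x9bfa → big-endian bytes:
  [0]=0x9b  [1]=0xfa

9b fa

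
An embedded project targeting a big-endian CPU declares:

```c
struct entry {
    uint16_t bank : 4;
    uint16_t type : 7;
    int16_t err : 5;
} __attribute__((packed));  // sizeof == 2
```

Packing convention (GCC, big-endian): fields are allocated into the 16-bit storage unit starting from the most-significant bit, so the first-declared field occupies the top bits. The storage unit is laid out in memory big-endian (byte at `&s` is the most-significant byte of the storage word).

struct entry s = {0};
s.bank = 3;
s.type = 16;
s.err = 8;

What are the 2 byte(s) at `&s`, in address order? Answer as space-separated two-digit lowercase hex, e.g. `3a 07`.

32 08

bank (4b) val=3 bits=0x3 at bit 12: 0x3000
type (7b) val=16 bits=0x10 at bit 5: 0x3200
err (5b) val=8 bits=0x8 at bit 0: 0x3208
word = 0x3208 → big-endian bytes:
  [0]=0x32  [1]=0x08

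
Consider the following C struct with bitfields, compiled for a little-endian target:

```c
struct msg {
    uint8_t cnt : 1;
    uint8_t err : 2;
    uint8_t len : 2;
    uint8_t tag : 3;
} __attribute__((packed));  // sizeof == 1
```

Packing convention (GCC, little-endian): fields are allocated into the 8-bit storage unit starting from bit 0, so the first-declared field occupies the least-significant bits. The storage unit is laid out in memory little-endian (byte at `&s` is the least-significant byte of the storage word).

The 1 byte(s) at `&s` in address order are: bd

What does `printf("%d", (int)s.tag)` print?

[0]=0xbd (little-endian) → word 0xbd
cnt [0+:1] = (word>>0) & 0x1 = 1
err [1+:2] = (word>>1) & 0x3 = 2
len [3+:2] = (word>>3) & 0x3 = 3
tag [5+:3] = (word>>5) & 0x7 = 5  ←

5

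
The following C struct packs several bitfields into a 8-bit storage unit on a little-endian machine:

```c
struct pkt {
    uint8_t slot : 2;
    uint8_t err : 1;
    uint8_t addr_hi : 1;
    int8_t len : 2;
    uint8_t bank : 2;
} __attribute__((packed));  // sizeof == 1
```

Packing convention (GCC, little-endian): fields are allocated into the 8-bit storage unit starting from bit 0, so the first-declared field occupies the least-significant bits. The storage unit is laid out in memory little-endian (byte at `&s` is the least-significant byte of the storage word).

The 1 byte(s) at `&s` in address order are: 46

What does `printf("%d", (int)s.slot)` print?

[0]=0x46 (little-endian) → word 0x46
slot [0+:2] = (word>>0) & 0x3 = 2  ←
err [2+:1] = (word>>2) & 0x1 = 1
addr_hi [3+:1] = (word>>3) & 0x1 = 0
len [4+:2] = (word>>4) & 0x3 = 0
bank [6+:2] = (word>>6) & 0x3 = 1

2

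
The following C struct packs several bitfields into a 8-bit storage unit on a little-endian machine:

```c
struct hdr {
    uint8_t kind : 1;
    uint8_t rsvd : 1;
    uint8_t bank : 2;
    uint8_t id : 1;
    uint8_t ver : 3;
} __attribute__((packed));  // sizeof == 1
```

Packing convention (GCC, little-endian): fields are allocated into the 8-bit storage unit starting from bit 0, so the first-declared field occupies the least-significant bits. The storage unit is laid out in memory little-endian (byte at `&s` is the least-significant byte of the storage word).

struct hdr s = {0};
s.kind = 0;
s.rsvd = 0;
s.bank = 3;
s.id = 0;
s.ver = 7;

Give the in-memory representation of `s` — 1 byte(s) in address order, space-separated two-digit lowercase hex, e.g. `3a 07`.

ec

[0+:1] kind=0 & 0x1 = 0x0; word=0x00
[1+:1] rsvd=0 & 0x1 = 0x0; word=0x00
[2+:2] bank=3 & 0x3 = 0x3; word=0x0c
[4+:1] id=0 & 0x1 = 0x0; word=0x0c
[5+:3] ver=7 & 0x7 = 0x7; word=0xec
word = 0xec → little-endian bytes:
  [0]=0xec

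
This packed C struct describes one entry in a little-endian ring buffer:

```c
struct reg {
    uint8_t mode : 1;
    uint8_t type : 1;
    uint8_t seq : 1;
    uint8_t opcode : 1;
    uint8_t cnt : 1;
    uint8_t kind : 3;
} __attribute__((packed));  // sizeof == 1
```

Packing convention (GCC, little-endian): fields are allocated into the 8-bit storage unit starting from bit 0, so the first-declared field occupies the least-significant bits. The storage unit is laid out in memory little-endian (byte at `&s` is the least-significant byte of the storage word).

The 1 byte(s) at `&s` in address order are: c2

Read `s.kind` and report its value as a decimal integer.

6

[0]=0xc2 (little-endian) → word 0xc2
mode [0+:1] = (word>>0) & 0x1 = 0
type [1+:1] = (word>>1) & 0x1 = 1
seq [2+:1] = (word>>2) & 0x1 = 0
opcode [3+:1] = (word>>3) & 0x1 = 0
cnt [4+:1] = (word>>4) & 0x1 = 0
kind [5+:3] = (word>>5) & 0x7 = 6  ←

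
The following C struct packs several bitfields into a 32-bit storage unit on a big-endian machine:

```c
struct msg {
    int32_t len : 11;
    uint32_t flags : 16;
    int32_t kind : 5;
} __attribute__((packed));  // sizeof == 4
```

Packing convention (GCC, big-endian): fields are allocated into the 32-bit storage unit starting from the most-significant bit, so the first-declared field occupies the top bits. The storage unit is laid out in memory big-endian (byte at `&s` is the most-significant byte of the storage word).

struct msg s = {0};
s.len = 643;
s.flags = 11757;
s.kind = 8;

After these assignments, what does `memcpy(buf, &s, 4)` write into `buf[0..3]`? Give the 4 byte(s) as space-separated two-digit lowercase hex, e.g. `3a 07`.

[21+:11] len=643 & 0x7ff = 0x283; word=0x50600000
[5+:16] flags=11757 & 0xffff = 0x2ded; word=0x5065bda0
[0+:5] kind=8 & 0x1f = 0x8; word=0x5065bda8
word = 0x5065bda8 → big-endian bytes:
  [0]=0x50  [1]=0x65  [2]=0xbd  [3]=0xa8

50 65 bd a8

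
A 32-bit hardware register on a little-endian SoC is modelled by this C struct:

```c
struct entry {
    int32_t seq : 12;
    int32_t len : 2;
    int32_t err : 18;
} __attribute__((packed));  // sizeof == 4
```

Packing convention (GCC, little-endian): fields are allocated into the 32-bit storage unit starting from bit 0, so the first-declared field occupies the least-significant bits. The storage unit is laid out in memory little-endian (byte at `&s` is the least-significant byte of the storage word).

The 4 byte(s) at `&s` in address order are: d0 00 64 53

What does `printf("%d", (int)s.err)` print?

85392

[0]=0xd0 [1]=0x00 [2]=0x64 [3]=0x53 (little-endian) → word 0x536400d0
seq:12 @ bit 0 → (0x536400d0>>0)&0xfff = 0xd0
len:2 @ bit 12 → (0x536400d0>>12)&0x3 = 0x0
err:18 @ bit 14 → (0x536400d0>>14)&0x3ffff = 0x14d90  ←
err signed 18b, MSB=0: value = 85392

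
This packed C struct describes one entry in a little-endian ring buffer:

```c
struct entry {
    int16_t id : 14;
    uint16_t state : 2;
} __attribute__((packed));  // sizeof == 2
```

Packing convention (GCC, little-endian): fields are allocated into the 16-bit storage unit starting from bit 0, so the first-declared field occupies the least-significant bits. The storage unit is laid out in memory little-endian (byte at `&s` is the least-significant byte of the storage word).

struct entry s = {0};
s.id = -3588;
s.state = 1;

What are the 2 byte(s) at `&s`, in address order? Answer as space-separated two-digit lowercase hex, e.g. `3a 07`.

fc 71

id (14b) val=-3588 bits=0x31fc at bit 0: 0x31fc
state (2b) val=1 bits=0x1 at bit 14: 0x71fc
word = 0x71fc → little-endian bytes:
  [0]=0xfc  [1]=0x71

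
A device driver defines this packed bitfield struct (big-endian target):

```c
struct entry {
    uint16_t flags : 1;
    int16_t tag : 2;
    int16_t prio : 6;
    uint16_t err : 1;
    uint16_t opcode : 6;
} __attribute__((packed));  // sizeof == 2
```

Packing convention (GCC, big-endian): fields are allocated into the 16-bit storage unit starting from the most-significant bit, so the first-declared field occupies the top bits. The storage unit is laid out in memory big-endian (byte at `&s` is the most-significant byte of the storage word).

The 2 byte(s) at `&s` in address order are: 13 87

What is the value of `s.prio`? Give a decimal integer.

[0]=0x13 [1]=0x87 (big-endian) → word 0x1387
flags [15+:1] = (word>>15) & 0x1 = 0
tag [13+:2] = (word>>13) & 0x3 = 0
prio [7+:6] = (word>>7) & 0x3f = 39  ←
err [6+:1] = (word>>6) & 0x1 = 0
opcode [0+:6] = (word>>0) & 0x3f = 7
prio signed 6b, MSB=1: 39 - 64 = -25

-25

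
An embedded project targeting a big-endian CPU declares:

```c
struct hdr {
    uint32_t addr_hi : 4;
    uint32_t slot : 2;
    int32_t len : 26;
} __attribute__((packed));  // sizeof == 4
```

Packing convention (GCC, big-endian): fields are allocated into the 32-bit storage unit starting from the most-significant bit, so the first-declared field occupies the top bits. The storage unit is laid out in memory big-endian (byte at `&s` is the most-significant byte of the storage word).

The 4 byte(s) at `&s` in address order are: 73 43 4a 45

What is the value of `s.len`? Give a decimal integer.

[0]=0x73 [1]=0x43 [2]=0x4a [3]=0x45 (big-endian) → word 0x73434a45
addr_hi:4 @ bit 28 → (0x73434a45>>28)&0xf = 0x7
slot:2 @ bit 26 → (0x73434a45>>26)&0x3 = 0x0
len:26 @ bit 0 → (0x73434a45>>0)&0x3ffffff = 0x3434a45  ←
len signed 26b, MSB=1: 54741573 - 67108864 = -12367291

-12367291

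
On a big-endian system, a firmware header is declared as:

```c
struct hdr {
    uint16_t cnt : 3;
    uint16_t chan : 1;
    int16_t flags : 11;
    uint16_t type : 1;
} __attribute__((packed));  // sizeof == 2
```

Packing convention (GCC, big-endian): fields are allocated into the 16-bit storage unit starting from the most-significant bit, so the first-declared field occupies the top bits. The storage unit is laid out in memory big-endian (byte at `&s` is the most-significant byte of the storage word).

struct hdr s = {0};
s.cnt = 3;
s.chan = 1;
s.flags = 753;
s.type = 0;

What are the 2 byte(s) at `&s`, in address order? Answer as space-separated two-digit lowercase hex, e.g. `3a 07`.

[13+:3] cnt=3 & 0x7 = 0x3; word=0x6000
[12+:1] chan=1 & 0x1 = 0x1; word=0x7000
[1+:11] flags=753 & 0x7ff = 0x2f1; word=0x75e2
[0+:1] type=0 & 0x1 = 0x0; word=0x75e2
word = 0x75e2 → big-endian bytes:
  [0]=0x75  [1]=0xe2

75 e2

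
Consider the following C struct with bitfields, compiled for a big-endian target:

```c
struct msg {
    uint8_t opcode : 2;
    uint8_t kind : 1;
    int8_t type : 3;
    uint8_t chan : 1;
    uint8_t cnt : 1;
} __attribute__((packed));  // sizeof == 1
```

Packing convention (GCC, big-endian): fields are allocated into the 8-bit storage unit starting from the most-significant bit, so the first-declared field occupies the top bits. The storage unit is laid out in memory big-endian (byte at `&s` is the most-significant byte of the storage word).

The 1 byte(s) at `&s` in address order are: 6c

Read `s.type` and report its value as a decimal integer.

3

[0]=0x6c (big-endian) → word 0x6c
opcode:2 @ bit 6 → (0x6c>>6)&0x3 = 0x1
kind:1 @ bit 5 → (0x6c>>5)&0x1 = 0x1
type:3 @ bit 2 → (0x6c>>2)&0x7 = 0x3  ←
chan:1 @ bit 1 → (0x6c>>1)&0x1 = 0x0
cnt:1 @ bit 0 → (0x6c>>0)&0x1 = 0x0
type signed 3b, MSB=0: value = 3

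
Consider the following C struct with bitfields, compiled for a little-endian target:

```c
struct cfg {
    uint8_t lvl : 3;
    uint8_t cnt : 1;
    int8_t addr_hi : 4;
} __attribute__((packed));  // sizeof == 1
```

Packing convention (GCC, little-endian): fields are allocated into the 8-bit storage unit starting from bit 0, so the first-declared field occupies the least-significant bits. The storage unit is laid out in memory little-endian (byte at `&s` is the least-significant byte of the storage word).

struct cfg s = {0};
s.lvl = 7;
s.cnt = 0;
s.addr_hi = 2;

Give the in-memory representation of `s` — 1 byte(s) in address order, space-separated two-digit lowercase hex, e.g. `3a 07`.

27

lvl (3b) val=7 bits=0x7 at bit 0: 0x07
cnt (1b) val=0 bits=0x0 at bit 3: 0x07
addr_hi (4b) val=2 bits=0x2 at bit 4: 0x27
word = 0x27 → little-endian bytes:
  [0]=0x27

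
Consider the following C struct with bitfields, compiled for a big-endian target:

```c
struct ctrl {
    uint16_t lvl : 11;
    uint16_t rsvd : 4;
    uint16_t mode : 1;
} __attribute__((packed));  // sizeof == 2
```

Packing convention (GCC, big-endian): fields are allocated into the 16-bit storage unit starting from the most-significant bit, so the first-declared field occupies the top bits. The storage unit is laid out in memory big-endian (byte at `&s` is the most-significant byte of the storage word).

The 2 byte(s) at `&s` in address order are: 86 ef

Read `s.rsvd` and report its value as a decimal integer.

[0]=0x86 [1]=0xef (big-endian) → word 0x86ef
lvl [5+:11] = (word>>5) & 0x7ff = 1079
rsvd [1+:4] = (word>>1) & 0xf = 7  ←
mode [0+:1] = (word>>0) & 0x1 = 1

7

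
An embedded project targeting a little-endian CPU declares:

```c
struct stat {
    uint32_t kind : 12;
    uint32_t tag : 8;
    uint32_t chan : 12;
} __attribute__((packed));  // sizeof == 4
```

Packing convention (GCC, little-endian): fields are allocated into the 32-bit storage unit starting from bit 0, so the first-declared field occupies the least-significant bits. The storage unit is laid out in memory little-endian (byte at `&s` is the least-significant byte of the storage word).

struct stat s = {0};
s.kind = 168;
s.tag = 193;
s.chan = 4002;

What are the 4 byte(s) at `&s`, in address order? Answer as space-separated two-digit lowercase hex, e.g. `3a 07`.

[0+:12] kind=168 & 0xfff = 0xa8; word=0x000000a8
[12+:8] tag=193 & 0xff = 0xc1; word=0x000c10a8
[20+:12] chan=4002 & 0xfff = 0xfa2; word=0xfa2c10a8
word = 0xfa2c10a8 → little-endian bytes:
  [0]=0xa8  [1]=0x10  [2]=0x2c  [3]=0xfa

a8 10 2c fa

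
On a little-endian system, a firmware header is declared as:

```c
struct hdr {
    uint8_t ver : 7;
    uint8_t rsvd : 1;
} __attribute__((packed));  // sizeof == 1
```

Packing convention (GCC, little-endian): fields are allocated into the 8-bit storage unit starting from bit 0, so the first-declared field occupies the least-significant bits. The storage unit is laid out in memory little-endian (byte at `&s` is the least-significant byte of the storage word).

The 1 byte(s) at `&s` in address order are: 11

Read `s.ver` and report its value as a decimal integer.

[0]=0x11 (little-endian) → word 0x11
ver [0+:7] = (word>>0) & 0x7f = 17  ←
rsvd [7+:1] = (word>>7) & 0x1 = 0

17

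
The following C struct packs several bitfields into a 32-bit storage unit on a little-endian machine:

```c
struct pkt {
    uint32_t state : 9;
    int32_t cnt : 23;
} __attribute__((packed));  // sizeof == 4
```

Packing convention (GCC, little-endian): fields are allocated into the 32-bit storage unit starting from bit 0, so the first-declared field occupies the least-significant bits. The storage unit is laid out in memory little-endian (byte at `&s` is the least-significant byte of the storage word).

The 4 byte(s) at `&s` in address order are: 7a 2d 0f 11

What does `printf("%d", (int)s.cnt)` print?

558998

[0]=0x7a [1]=0x2d [2]=0x0f [3]=0x11 (little-endian) → word 0x110f2d7a
state:9 @ bit 0 → (0x110f2d7a>>0)&0x1ff = 0x17a
cnt:23 @ bit 9 → (0x110f2d7a>>9)&0x7fffff = 0x88796  ←
cnt signed 23b, MSB=0: value = 558998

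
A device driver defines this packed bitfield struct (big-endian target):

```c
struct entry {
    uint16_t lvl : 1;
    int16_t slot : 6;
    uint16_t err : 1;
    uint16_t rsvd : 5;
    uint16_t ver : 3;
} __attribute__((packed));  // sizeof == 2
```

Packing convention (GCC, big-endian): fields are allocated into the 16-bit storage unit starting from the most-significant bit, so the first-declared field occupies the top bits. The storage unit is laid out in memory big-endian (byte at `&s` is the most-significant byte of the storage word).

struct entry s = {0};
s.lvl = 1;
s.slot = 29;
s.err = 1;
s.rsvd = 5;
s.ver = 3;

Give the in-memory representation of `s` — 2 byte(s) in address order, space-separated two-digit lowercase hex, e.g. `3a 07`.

bb 2b

[15+:1] lvl=1 & 0x1 = 0x1; word=0x8000
[9+:6] slot=29 & 0x3f = 0x1d; word=0xba00
[8+:1] err=1 & 0x1 = 0x1; word=0xbb00
[3+:5] rsvd=5 & 0x1f = 0x5; word=0xbb28
[0+:3] ver=3 & 0x7 = 0x3; word=0xbb2b
word = 0xbb2b → big-endian bytes:
  [0]=0xbb  [1]=0x2b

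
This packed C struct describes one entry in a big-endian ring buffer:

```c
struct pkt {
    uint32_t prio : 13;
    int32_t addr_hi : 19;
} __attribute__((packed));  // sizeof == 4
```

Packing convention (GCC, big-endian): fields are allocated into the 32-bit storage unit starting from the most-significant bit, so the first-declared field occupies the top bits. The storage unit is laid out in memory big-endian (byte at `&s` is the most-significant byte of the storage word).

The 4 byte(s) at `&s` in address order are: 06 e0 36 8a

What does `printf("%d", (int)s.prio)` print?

220

[0]=0x06 [1]=0xe0 [2]=0x36 [3]=0x8a (big-endian) → word 0x06e0368a
prio:13 @ bit 19 → (0x06e0368a>>19)&0x1fff = 0xdc  ←
addr_hi:19 @ bit 0 → (0x06e0368a>>0)&0x7ffff = 0x368a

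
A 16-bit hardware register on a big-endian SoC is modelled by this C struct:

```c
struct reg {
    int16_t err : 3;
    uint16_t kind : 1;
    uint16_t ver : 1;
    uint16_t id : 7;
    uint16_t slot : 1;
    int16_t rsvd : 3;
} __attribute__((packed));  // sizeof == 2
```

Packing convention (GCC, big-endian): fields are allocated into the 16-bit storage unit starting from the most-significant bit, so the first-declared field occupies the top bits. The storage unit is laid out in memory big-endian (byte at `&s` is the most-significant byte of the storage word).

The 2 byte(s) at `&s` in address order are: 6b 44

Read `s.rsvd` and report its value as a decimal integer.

-4

[0]=0x6b [1]=0x44 (big-endian) → word 0x6b44
err:3 @ bit 13 → (0x6b44>>13)&0x7 = 0x3
kind:1 @ bit 12 → (0x6b44>>12)&0x1 = 0x0
ver:1 @ bit 11 → (0x6b44>>11)&0x1 = 0x1
id:7 @ bit 4 → (0x6b44>>4)&0x7f = 0x34
slot:1 @ bit 3 → (0x6b44>>3)&0x1 = 0x0
rsvd:3 @ bit 0 → (0x6b44>>0)&0x7 = 0x4  ←
rsvd signed 3b, MSB=1: 4 - 8 = -4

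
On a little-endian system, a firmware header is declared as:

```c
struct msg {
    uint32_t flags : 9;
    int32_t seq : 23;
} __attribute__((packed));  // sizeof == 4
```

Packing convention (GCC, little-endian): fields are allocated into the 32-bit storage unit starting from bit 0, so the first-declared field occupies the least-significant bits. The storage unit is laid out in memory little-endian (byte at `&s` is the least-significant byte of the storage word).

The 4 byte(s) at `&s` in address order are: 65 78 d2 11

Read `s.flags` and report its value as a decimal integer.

[0]=0x65 [1]=0x78 [2]=0xd2 [3]=0x11 (little-endian) → word 0x11d27865
flags:9 @ bit 0 → (0x11d27865>>0)&0x1ff = 0x65  ←
seq:23 @ bit 9 → (0x11d27865>>9)&0x7fffff = 0x8e93c

101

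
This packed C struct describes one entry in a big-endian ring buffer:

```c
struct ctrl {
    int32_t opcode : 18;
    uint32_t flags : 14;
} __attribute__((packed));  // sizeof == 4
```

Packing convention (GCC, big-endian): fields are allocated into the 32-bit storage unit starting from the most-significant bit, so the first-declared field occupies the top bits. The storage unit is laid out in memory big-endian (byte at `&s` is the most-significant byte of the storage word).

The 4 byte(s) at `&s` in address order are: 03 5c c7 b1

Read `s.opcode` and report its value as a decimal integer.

[0]=0x03 [1]=0x5c [2]=0xc7 [3]=0xb1 (big-endian) → word 0x035cc7b1
opcode [14+:18] = (word>>14) & 0x3ffff = 3443  ←
flags [0+:14] = (word>>0) & 0x3fff = 1969
opcode signed 18b, MSB=0: value = 3443

3443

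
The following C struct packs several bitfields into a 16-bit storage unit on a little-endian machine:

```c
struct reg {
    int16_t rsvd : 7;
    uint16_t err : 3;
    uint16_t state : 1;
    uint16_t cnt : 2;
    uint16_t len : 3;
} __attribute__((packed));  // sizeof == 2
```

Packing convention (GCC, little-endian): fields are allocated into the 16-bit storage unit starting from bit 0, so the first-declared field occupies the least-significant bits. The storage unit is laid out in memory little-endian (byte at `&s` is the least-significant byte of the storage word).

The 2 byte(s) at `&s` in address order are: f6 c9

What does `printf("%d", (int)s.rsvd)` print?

[0]=0xf6 [1]=0xc9 (little-endian) → word 0xc9f6
rsvd [0+:7] = (word>>0) & 0x7f = 118  ←
err [7+:3] = (word>>7) & 0x7 = 3
state [10+:1] = (word>>10) & 0x1 = 0
cnt [11+:2] = (word>>11) & 0x3 = 1
len [13+:3] = (word>>13) & 0x7 = 6
rsvd signed 7b, MSB=1: 118 - 128 = -10

-10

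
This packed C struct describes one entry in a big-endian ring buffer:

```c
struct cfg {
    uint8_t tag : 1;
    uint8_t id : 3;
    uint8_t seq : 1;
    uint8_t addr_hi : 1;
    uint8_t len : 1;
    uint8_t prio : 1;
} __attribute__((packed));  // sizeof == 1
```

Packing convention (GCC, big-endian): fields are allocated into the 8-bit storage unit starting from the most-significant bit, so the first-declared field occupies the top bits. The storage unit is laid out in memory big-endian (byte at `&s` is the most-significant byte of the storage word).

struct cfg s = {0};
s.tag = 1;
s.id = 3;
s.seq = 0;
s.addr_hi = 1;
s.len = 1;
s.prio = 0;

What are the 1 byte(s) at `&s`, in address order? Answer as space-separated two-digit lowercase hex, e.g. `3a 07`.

[7+:1] tag=1 & 0x1 = 0x1; word=0x80
[4+:3] id=3 & 0x7 = 0x3; word=0xb0
[3+:1] seq=0 & 0x1 = 0x0; word=0xb0
[2+:1] addr_hi=1 & 0x1 = 0x1; word=0xb4
[1+:1] len=1 & 0x1 = 0x1; word=0xb6
[0+:1] prio=0 & 0x1 = 0x0; word=0xb6
word = 0xb6 → big-endian bytes:
  [0]=0xb6

b6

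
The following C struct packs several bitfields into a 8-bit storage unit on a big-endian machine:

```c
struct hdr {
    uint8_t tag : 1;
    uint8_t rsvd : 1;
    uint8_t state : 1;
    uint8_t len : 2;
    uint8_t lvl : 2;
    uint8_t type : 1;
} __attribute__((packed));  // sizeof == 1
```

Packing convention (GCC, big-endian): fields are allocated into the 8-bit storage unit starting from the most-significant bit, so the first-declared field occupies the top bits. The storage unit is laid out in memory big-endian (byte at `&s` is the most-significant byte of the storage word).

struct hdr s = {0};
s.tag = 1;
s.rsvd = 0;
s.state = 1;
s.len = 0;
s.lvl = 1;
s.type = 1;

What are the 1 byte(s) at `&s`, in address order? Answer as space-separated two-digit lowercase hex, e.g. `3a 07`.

a3

tag:1 = 1 → 0x1 << 7 → word 0x80
rsvd:1 = 0 → 0x0 << 6 → word 0x80
state:1 = 1 → 0x1 << 5 → word 0xa0
len:2 = 0 → 0x0 << 3 → word 0xa0
lvl:2 = 1 → 0x1 << 1 → word 0xa2
type:1 = 1 → 0x1 << 0 → word 0xa3
word = 0xa3 → big-endian bytes:
  [0]=0xa3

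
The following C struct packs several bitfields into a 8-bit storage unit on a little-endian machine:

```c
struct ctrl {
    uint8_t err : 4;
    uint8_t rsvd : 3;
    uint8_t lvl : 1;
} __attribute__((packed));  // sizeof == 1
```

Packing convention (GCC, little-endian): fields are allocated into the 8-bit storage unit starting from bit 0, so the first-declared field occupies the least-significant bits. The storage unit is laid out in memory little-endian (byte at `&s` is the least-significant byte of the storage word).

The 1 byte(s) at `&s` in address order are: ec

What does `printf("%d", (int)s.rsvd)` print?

6

[0]=0xec (little-endian) → word 0xec
err:4 @ bit 0 → (0xec>>0)&0xf = 0xc
rsvd:3 @ bit 4 → (0xec>>4)&0x7 = 0x6  ←
lvl:1 @ bit 7 → (0xec>>7)&0x1 = 0x1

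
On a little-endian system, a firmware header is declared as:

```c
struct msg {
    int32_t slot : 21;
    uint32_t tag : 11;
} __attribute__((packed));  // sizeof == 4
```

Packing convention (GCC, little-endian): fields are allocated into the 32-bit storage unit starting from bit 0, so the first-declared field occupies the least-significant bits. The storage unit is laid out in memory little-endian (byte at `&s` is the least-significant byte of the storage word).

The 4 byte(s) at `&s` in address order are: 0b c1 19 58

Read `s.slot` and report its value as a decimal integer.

-409333

[0]=0x0b [1]=0xc1 [2]=0x19 [3]=0x58 (little-endian) → word 0x5819c10b
slot [0+:21] = (word>>0) & 0x1fffff = 1687819  ←
tag [21+:11] = (word>>21) & 0x7ff = 704
slot signed 21b, MSB=1: 1687819 - 2097152 = -409333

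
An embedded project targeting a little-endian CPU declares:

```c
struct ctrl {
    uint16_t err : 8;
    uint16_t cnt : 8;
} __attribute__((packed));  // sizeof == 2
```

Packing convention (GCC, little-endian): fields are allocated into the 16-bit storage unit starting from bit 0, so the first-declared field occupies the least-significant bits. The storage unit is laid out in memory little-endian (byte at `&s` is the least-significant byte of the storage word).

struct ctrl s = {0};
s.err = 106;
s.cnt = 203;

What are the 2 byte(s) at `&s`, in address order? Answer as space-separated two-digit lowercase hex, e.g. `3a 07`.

6a cb

err:8 = 106 → 0x6a << 0 → word 0x006a
cnt:8 = 203 → 0xcb << 8 → word 0xcb6a
word = 0xcb6a → little-endian bytes:
  [0]=0x6a  [1]=0xcb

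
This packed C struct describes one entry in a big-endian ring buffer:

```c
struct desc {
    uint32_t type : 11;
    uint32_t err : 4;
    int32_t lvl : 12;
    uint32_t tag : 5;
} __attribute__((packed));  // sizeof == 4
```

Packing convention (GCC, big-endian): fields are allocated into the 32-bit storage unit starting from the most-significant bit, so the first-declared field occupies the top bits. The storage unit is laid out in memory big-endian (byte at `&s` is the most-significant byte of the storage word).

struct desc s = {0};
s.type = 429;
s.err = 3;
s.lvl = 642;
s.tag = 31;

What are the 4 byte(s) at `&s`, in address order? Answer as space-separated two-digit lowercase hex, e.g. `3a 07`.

35 a6 50 5f

type (11b) val=429 bits=0x1ad at bit 21: 0x35a00000
err (4b) val=3 bits=0x3 at bit 17: 0x35a60000
lvl (12b) val=642 bits=0x282 at bit 5: 0x35a65040
tag (5b) val=31 bits=0x1f at bit 0: 0x35a6505f
word = 0x35a6505f → big-endian bytes:
  [0]=0x35  [1]=0xa6  [2]=0x50  [3]=0x5f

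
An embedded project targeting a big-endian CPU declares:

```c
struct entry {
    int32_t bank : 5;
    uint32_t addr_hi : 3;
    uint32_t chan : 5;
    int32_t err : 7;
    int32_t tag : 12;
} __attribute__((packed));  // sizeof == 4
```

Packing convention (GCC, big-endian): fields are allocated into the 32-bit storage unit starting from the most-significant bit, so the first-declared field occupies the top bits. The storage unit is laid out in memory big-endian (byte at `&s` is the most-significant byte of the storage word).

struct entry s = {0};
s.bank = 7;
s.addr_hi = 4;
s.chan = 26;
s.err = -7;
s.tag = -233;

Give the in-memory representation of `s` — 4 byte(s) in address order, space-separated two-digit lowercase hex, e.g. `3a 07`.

3c d7 9f 17

[27+:5] bank=7 & 0x1f = 0x7; word=0x38000000
[24+:3] addr_hi=4 & 0x7 = 0x4; word=0x3c000000
[19+:5] chan=26 & 0x1f = 0x1a; word=0x3cd00000
[12+:7] err=-7 & 0x7f = 0x79; word=0x3cd79000
[0+:12] tag=-233 & 0xfff = 0xf17; word=0x3cd79f17
word = 0x3cd79f17 → big-endian bytes:
  [0]=0x3c  [1]=0xd7  [2]=0x9f  [3]=0x17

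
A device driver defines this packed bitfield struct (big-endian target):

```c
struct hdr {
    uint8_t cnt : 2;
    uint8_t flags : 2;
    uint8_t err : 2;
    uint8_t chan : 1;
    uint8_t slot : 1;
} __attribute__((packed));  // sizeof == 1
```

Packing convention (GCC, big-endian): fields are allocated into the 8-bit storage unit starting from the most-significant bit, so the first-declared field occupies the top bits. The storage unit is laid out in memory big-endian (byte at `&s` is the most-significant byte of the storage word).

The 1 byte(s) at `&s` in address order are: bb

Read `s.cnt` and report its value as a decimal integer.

2

[0]=0xbb (big-endian) → word 0xbb
cnt [6+:2] = (word>>6) & 0x3 = 2  ←
flags [4+:2] = (word>>4) & 0x3 = 3
err [2+:2] = (word>>2) & 0x3 = 2
chan [1+:1] = (word>>1) & 0x1 = 1
slot [0+:1] = (word>>0) & 0x1 = 1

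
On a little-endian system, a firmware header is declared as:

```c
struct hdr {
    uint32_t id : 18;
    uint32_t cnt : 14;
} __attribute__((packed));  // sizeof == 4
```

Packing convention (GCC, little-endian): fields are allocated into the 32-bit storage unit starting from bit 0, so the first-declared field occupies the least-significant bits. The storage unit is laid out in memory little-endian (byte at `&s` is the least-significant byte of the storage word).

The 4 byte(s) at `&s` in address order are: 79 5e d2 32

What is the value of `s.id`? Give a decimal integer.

155257

[0]=0x79 [1]=0x5e [2]=0xd2 [3]=0x32 (little-endian) → word 0x32d25e79
id:18 @ bit 0 → (0x32d25e79>>0)&0x3ffff = 0x25e79  ←
cnt:14 @ bit 18 → (0x32d25e79>>18)&0x3fff = 0xcb4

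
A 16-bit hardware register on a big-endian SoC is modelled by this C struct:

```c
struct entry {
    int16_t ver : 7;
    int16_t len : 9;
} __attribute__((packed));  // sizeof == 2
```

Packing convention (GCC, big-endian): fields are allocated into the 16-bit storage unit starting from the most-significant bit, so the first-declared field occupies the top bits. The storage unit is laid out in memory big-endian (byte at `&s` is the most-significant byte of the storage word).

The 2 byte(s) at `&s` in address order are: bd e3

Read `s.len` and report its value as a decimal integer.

-29

[0]=0xbd [1]=0xe3 (big-endian) → word 0xbde3
ver:7 @ bit 9 → (0xbde3>>9)&0x7f = 0x5e
len:9 @ bit 0 → (0xbde3>>0)&0x1ff = 0x1e3  ←
len signed 9b, MSB=1: 483 - 512 = -29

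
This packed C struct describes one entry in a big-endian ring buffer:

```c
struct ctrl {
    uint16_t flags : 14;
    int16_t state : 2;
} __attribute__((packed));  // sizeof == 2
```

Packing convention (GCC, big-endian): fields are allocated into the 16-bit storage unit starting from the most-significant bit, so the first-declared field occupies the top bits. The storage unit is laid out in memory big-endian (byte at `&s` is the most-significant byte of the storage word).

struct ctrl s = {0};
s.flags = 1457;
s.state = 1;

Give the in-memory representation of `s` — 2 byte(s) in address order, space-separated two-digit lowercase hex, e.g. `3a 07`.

16 c5

[2+:14] flags=1457 & 0x3fff = 0x5b1; word=0x16c4
[0+:2] state=1 & 0x3 = 0x1; word=0x16c5
word = 0x16c5 → big-endian bytes:
  [0]=0x16  [1]=0xc5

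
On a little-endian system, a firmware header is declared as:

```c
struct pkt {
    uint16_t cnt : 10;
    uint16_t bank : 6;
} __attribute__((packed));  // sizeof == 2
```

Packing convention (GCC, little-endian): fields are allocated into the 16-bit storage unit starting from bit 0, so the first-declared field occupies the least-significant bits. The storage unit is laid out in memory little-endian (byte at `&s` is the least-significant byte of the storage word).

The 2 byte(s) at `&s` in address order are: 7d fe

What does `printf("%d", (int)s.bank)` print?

[0]=0x7d [1]=0xfe (little-endian) → word 0xfe7d
cnt:10 @ bit 0 → (0xfe7d>>0)&0x3ff = 0x27d
bank:6 @ bit 10 → (0xfe7d>>10)&0x3f = 0x3f  ←

63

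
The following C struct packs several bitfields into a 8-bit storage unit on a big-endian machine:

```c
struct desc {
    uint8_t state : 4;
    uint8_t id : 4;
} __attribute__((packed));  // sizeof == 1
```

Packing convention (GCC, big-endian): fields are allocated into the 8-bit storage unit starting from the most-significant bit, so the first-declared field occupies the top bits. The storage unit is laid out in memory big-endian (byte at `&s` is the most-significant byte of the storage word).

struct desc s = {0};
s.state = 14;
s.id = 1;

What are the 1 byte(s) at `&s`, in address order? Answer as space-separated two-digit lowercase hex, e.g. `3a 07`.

state:4 = 14 → 0xe << 4 → word 0xe0
id:4 = 1 → 0x1 << 0 → word 0xe1
word = 0xe1 → big-endian bytes:
  [0]=0xe1

e1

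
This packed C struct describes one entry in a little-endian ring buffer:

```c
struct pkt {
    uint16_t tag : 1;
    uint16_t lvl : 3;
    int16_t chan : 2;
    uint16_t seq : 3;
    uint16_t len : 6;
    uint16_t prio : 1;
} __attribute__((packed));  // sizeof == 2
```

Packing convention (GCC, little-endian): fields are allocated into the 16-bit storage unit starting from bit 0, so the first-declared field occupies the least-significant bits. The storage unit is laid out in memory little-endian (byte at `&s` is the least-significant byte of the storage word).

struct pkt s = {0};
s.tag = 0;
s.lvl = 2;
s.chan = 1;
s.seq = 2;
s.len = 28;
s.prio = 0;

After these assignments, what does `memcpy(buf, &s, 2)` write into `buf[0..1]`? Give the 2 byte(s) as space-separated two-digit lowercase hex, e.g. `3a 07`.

tag:1 = 0 → 0x0 << 0 → word 0x0000
lvl:3 = 2 → 0x2 << 1 → word 0x0004
chan:2 = 1 → 0x1 << 4 → word 0x0014
seq:3 = 2 → 0x2 << 6 → word 0x0094
len:6 = 28 → 0x1c << 9 → word 0x3894
prio:1 = 0 → 0x0 << 15 → word 0x3894
word = 0x3894 → little-endian bytes:
  [0]=0x94  [1]=0x38

94 38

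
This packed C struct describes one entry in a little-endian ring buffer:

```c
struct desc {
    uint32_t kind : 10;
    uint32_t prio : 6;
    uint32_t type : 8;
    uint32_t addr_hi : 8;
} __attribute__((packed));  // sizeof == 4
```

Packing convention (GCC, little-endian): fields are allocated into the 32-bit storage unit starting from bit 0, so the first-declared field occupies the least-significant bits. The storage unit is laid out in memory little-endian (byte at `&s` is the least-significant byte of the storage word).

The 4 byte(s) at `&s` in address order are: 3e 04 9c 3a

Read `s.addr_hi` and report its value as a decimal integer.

[0]=0x3e [1]=0x04 [2]=0x9c [3]=0x3a (little-endian) → word 0x3a9c043e
kind [0+:10] = (word>>0) & 0x3ff = 62
prio [10+:6] = (word>>10) & 0x3f = 1
type [16+:8] = (word>>16) & 0xff = 156
addr_hi [24+:8] = (word>>24) & 0xff = 58  ←

58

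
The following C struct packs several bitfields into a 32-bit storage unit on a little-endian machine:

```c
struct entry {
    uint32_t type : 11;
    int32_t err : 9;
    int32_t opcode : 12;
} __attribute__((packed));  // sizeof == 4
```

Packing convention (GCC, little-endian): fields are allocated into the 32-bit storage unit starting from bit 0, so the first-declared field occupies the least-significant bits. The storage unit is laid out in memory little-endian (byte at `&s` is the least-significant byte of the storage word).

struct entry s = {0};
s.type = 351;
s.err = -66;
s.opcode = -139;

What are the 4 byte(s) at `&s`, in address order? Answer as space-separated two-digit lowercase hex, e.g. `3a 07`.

type:11 = 351 → 0x15f << 0 → word 0x0000015f
err:9 = -66 → 0x1be << 11 → word 0x000df15f
opcode:12 = -139 → 0xf75 << 20 → word 0xf75df15f
word = 0xf75df15f → little-endian bytes:
  [0]=0x5f  [1]=0xf1  [2]=0x5d  [3]=0xf7

5f f1 5d f7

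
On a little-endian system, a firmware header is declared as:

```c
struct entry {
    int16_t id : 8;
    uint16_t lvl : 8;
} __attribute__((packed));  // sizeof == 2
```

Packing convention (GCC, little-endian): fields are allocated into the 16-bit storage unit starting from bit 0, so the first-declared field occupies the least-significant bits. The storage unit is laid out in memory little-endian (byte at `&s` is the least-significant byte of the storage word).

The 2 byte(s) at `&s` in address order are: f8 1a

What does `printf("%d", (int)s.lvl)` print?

[0]=0xf8 [1]=0x1a (little-endian) → word 0x1af8
id:8 @ bit 0 → (0x1af8>>0)&0xff = 0xf8
lvl:8 @ bit 8 → (0x1af8>>8)&0xff = 0x1a  ←

26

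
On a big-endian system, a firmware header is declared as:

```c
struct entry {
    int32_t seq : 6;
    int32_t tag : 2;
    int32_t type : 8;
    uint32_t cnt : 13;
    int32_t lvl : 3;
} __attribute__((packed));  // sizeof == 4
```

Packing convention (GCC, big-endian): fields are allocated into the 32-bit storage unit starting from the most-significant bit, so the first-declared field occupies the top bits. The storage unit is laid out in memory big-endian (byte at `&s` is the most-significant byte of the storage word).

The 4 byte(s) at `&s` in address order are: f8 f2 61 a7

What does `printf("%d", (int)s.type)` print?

-14

[0]=0xf8 [1]=0xf2 [2]=0x61 [3]=0xa7 (big-endian) → word 0xf8f261a7
seq [26+:6] = (word>>26) & 0x3f = 62
tag [24+:2] = (word>>24) & 0x3 = 0
type [16+:8] = (word>>16) & 0xff = 242  ←
cnt [3+:13] = (word>>3) & 0x1fff = 3124
lvl [0+:3] = (word>>0) & 0x7 = 7
type signed 8b, MSB=1: 242 - 256 = -14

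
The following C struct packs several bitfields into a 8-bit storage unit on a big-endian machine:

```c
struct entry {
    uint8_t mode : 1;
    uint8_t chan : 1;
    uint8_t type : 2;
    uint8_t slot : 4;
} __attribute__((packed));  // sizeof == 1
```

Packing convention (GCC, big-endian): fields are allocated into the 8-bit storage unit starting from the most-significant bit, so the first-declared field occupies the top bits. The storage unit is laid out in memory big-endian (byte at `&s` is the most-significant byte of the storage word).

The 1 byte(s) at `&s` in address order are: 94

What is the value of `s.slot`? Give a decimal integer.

4

[0]=0x94 (big-endian) → word 0x94
mode [7+:1] = (word>>7) & 0x1 = 1
chan [6+:1] = (word>>6) & 0x1 = 0
type [4+:2] = (word>>4) & 0x3 = 1
slot [0+:4] = (word>>0) & 0xf = 4  ←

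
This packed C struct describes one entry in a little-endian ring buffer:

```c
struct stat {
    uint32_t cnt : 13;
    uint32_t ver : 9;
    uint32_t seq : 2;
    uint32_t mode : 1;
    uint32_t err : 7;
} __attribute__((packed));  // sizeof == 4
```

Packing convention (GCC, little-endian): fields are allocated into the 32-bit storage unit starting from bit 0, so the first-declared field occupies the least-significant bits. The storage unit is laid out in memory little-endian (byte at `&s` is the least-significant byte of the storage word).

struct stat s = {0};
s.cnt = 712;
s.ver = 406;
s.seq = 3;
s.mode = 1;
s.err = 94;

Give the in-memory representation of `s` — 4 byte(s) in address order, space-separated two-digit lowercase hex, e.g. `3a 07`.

cnt:13 = 712 → 0x2c8 << 0 → word 0x000002c8
ver:9 = 406 → 0x196 << 13 → word 0x0032c2c8
seq:2 = 3 → 0x3 << 22 → word 0x00f2c2c8
mode:1 = 1 → 0x1 << 24 → word 0x01f2c2c8
err:7 = 94 → 0x5e << 25 → word 0xbdf2c2c8
word = 0xbdf2c2c8 → little-endian bytes:
  [0]=0xc8  [1]=0xc2  [2]=0xf2  [3]=0xbd

c8 c2 f2 bd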